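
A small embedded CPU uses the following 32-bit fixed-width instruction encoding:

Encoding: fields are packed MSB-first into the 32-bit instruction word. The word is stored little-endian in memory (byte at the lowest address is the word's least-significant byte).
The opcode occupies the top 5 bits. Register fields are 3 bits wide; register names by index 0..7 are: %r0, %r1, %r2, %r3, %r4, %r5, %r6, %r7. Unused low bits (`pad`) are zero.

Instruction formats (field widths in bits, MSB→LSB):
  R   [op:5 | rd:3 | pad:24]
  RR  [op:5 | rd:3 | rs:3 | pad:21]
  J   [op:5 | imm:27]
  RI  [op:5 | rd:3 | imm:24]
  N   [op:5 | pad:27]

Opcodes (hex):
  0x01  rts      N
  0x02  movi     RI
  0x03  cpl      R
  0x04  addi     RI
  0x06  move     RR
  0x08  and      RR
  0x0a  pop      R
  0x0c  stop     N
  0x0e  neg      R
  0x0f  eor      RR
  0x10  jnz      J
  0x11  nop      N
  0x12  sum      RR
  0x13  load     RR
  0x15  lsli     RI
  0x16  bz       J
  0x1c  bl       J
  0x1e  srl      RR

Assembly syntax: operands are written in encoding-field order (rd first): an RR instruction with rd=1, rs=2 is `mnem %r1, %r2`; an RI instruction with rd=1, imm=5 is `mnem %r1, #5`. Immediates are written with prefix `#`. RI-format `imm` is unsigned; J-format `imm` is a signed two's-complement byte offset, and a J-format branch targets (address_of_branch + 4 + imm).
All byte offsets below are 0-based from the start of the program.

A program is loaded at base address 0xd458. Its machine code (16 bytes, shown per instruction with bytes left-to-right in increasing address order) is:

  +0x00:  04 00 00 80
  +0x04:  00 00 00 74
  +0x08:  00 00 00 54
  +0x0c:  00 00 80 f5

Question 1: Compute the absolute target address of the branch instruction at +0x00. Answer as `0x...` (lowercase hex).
0xd460

off 0x00: read 04 00 00 80 as little → 0x80000004
  top 5b → 0x10 → jnz [J]
  [26:0] imm=4 = #4
  target = base 0xd458 + off 0x00 + 4 + imm 4 = 0xd460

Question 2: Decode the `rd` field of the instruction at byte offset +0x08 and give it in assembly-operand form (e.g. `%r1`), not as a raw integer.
%r4

@+08  little-endian(00 00 00 54) = 0x54000000
  top 5b → 0xa → pop [R]
  rd: (w>>24)&0x7=0x4 → %r4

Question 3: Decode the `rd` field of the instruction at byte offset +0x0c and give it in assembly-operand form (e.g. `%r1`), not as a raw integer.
%r5

+0x0c: 00 00 80 f5 ⇒ word 0xf5800000 (little)
  op=0xf5800000>>27=0x1e ⇒ srl (RR)
  rd@[26:24]=0x5 ⇒ %r5
  rs@[23:21]=0x4 ⇒ %r4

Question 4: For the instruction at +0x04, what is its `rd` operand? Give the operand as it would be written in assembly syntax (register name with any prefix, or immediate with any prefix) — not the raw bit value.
off 0x04: read 00 00 00 74 as little → 0x74000000
  top 5b → 0xe → neg [R]
  rd: (w>>24)&0x7=0x4 → %r4

%r4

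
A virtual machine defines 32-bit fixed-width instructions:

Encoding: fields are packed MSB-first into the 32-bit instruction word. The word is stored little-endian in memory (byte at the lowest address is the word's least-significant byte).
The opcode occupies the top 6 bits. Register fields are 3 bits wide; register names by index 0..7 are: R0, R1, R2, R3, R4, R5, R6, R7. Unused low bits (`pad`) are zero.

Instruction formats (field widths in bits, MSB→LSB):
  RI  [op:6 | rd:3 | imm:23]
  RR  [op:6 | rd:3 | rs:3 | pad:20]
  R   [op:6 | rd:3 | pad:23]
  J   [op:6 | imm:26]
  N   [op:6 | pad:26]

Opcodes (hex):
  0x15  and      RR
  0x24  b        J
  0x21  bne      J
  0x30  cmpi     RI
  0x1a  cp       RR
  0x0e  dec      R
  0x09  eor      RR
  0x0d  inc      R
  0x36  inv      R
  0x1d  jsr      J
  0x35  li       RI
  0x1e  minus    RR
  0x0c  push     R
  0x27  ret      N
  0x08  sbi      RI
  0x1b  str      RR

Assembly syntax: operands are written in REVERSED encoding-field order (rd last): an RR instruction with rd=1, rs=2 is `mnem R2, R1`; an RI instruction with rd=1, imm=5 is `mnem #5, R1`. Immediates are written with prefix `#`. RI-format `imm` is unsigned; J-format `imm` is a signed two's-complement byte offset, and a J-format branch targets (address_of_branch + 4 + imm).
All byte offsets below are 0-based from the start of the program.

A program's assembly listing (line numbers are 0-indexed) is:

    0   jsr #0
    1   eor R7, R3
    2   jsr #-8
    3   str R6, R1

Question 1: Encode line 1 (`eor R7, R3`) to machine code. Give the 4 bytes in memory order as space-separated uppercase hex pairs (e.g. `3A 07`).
00 00 F0 25

line 1 (eor): pack op=0x9:6|rd=3:3|rs=7:3|pad=0:20 = 0x25f00000; little→ 00 00 f0 25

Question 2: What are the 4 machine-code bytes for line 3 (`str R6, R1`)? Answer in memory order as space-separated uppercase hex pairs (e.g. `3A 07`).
00 00 E0 6C

3. str fields op=0x1b:6|rd=1:3|rs=6:3|pad=0:20 → word 6ce00000h → 00 00 e0 6c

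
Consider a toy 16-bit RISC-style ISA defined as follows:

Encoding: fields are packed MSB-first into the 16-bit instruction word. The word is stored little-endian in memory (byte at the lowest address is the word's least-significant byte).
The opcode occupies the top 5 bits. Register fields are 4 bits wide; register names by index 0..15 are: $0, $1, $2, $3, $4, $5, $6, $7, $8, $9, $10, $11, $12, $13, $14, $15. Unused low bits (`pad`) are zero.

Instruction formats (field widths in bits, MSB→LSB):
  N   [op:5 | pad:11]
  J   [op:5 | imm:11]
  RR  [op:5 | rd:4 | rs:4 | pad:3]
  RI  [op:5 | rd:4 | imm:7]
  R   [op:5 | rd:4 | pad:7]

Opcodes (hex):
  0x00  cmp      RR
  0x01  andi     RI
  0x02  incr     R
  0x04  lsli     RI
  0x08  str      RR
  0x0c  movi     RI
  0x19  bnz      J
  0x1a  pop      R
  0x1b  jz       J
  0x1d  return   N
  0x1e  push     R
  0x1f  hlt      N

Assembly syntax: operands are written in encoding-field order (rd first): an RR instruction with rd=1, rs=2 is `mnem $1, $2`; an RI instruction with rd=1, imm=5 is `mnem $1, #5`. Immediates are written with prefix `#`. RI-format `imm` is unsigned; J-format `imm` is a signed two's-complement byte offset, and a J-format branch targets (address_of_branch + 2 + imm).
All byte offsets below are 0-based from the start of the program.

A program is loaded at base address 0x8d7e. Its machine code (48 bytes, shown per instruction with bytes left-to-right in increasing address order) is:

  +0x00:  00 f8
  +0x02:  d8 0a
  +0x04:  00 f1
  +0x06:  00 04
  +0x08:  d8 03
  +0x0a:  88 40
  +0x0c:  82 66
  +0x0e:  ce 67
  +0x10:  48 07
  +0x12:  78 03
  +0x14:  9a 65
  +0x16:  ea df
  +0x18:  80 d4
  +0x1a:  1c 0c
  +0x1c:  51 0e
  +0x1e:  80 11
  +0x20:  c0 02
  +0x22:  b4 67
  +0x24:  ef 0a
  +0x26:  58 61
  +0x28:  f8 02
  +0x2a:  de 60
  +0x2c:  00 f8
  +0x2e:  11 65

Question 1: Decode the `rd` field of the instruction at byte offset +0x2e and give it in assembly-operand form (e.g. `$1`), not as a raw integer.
[2e] 11 65 → 0x6511
  op=0x6511>>11=0xc ⇒ movi (RI)
  [10:7] rd=10 = $10
  [6:0] imm=17 = #17

$10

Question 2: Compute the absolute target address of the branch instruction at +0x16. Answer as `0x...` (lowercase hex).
off 0x16: read ea df as little → 0xdfea
  op=0xdfea>>11=0x1b ⇒ jz (J)
  imm@[10:0]=0x7ea (s11→-22) ⇒ #-22
  target = base 0x8d7e + off 0x16 + 2 + imm -22 = 0x8d80

0x8d80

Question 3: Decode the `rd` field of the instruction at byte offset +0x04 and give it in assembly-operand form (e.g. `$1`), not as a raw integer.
[04] 00 f1 → 0xf100
  top 5b → 0x1e → push [R]
  rd@[10:7]=0x2 ⇒ $2

$2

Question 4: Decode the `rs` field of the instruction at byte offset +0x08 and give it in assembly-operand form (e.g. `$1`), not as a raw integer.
+0x08: d8 03 ⇒ word 0x03d8 (little)
  top 5b → 0x0 → cmp [RR]
  rd@[10:7]=0x7 ⇒ $7
  rs@[6:3]=0xb ⇒ $11

$11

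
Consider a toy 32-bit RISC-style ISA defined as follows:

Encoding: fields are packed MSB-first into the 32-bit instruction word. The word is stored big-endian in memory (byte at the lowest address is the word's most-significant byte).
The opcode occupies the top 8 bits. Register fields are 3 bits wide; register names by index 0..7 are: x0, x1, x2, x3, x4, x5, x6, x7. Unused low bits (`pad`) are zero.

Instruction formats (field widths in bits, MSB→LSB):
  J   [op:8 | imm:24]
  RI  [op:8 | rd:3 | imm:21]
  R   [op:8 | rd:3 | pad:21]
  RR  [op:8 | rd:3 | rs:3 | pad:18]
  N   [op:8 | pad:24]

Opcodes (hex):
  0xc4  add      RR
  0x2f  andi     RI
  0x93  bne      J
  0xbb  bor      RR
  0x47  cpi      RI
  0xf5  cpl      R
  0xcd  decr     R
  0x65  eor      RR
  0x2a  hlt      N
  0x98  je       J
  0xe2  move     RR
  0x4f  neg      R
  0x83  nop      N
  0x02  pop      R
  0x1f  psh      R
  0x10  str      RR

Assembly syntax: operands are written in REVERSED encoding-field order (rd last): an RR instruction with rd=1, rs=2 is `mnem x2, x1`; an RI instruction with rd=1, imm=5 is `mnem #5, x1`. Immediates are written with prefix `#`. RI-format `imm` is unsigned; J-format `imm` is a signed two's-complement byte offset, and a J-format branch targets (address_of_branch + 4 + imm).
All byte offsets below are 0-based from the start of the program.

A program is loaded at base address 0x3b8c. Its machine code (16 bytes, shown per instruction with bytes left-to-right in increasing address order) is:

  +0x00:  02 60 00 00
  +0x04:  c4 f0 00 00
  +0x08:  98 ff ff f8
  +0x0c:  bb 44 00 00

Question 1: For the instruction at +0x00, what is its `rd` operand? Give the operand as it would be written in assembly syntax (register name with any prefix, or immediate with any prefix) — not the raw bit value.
off 0x00: read 02 60 00 00 as big → 0x02600000
  top 8b → 0x2 → pop [R]
  [23:21] rd=3 = x3

x3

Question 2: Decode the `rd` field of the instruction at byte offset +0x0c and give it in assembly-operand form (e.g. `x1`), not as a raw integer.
+0x0c: bb 44 00 00 ⇒ word 0xbb440000 (big)
  opcode bits[31:24]=0xbb: bor/RR
  rd: (w>>21)&0x7=0x2 → x2
  rs: (w>>18)&0x7=0x1 → x1

x2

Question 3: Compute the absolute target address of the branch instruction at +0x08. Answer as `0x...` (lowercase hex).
0x3b90

+0x08: 98 ff ff f8 ⇒ word 0x98fffff8 (big)
  opcode bits[31:24]=0x98: je/J
  imm@[23:0]=0xfffff8 (s24→-8) ⇒ #-8
  target = base 0x3b8c + off 0x08 + 4 + imm -8 = 0x3b90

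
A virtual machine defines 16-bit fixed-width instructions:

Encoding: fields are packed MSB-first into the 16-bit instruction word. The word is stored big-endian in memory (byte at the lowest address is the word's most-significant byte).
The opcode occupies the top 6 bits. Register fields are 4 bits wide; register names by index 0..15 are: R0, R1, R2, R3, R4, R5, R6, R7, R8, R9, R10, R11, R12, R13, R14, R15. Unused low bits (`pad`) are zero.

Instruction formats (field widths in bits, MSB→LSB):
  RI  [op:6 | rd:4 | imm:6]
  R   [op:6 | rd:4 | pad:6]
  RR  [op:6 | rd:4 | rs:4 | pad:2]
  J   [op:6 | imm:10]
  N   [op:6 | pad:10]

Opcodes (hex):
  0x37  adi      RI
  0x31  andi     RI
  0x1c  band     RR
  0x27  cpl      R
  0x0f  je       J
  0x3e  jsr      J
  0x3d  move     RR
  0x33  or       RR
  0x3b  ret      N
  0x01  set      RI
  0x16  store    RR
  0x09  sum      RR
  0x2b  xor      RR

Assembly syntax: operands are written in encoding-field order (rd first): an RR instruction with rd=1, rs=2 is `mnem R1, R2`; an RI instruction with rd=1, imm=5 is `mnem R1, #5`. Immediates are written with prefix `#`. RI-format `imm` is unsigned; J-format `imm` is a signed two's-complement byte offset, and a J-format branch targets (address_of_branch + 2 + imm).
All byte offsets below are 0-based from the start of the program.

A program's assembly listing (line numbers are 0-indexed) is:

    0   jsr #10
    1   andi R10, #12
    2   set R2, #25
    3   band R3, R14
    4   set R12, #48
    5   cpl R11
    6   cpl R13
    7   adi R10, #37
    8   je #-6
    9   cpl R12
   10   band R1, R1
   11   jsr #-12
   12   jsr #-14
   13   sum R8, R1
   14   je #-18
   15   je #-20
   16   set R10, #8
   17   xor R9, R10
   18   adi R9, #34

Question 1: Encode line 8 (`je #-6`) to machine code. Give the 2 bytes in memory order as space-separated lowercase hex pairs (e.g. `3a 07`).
L8: je op=0xf:6|imm=-6:10 ⇒ 0x3ffa ⇒ big 3f fa

3f fa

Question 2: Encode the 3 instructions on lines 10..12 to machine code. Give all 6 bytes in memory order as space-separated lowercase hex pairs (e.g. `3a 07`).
70 44 fb f4 fb f2

line 10 (band): pack op=0x1c:6|rd=1:4|rs=1:4|pad=0:2 = 0x7044; big→ 70 44
line 11 (jsr): pack op=0x3e:6|imm=-12:10 = 0xfbf4; big→ fb f4
line 12 (jsr): pack op=0x3e:6|imm=-14:10 = 0xfbf2; big→ fb f2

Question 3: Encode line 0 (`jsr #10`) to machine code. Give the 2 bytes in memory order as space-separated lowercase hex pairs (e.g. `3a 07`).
f8 0a

line 0 (jsr): pack op=0x3e:6|imm=10:10 = 0xf80a; big→ f8 0a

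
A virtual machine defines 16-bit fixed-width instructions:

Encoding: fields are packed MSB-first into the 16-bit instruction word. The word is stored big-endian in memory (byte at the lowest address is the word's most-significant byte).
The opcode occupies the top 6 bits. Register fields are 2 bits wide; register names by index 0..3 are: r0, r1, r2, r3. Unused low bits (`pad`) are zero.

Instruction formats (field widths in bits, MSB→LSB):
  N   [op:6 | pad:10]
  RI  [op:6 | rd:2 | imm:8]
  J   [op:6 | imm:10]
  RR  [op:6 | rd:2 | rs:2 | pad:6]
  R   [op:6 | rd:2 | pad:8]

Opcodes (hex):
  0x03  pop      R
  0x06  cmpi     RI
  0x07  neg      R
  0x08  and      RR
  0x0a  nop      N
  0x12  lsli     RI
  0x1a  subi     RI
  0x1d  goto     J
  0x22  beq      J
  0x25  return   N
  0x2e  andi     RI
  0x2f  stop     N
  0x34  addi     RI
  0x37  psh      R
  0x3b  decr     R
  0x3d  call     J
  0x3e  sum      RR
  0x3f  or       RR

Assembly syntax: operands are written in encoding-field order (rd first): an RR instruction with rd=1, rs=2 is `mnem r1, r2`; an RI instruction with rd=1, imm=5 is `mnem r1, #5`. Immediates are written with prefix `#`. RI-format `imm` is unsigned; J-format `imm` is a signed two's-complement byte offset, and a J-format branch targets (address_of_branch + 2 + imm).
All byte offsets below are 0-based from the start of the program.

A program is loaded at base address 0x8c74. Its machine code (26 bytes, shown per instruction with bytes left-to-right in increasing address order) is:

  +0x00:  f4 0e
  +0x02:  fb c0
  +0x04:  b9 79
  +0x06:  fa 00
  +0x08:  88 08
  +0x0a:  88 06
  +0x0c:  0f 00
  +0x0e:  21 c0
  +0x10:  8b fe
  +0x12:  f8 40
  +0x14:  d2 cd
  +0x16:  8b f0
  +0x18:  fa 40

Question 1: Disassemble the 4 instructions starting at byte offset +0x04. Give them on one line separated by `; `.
[04] b9 79 → 0xb979
  op=0xb979>>10=0x2e ⇒ andi (RI)
  rd: (w>>8)&0x3=0x1 → r1
  imm: (w>>0)&0xff=0x79 → #121
[06] fa 00 → 0xfa00
  op=0xfa00>>10=0x3e ⇒ sum (RR)
  rd: (w>>8)&0x3=0x2 → r2
  rs: (w>>6)&0x3=0x0 → r0
[08] 88 08 → 0x8808
  op=0x8808>>10=0x22 ⇒ beq (J)
  imm: (w>>0)&0x3ff=0x8 → #8
[0a] 88 06 → 0x8806
  op=0x8806>>10=0x22 ⇒ beq (J)
  imm: (w>>0)&0x3ff=0x6 → #6

andi r1, #121; sum r2, r0; beq #8; beq #6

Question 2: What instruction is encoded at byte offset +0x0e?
and r1, r3

@+0e  big-endian(21 c0) = 0x21c0
  top 6b → 0x8 → and [RR]
  rd: (w>>8)&0x3=0x1 → r1
  rs: (w>>6)&0x3=0x3 → r3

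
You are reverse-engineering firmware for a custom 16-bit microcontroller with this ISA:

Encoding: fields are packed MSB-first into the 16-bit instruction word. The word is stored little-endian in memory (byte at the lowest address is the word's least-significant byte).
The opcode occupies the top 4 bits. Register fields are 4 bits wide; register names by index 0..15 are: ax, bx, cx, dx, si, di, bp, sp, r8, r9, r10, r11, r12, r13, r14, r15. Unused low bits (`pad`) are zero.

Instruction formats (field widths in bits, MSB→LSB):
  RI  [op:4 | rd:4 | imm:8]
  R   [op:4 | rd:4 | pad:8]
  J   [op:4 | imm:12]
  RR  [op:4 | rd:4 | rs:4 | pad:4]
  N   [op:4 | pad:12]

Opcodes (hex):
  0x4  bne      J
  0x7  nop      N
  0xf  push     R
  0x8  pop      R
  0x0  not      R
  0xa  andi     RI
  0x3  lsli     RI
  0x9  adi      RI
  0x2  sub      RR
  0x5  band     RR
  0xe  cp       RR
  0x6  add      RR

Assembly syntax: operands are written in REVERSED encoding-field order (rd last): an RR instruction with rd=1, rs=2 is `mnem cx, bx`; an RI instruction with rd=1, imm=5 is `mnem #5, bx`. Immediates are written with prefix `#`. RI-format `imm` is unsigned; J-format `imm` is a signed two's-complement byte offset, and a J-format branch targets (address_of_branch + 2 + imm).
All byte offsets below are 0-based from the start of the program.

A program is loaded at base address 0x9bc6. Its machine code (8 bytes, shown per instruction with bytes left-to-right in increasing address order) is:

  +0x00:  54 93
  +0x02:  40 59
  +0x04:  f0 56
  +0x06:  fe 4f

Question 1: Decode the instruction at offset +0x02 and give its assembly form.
band si, r9

+0x02: 40 59 ⇒ word 0x5940 (little)
  op=0x5940>>12=0x5 ⇒ band (RR)
  rd: (w>>8)&0xf=0x9 → r9
  rs: (w>>4)&0xf=0x4 → si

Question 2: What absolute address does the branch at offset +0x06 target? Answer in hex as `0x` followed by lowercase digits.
[06] fe 4f → 0x4ffe
  op=0x4ffe>>12=0x4 ⇒ bne (J)
  imm@[11:0]=0xffe (s12→-2) ⇒ #-2
  target = base 0x9bc6 + off 0x06 + 2 + imm -2 = 0x9bcc

0x9bcc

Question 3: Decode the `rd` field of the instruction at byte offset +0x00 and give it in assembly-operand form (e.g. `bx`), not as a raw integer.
dx

[00] 54 93 → 0x9354
  op=0x9354>>12=0x9 ⇒ adi (RI)
  [11:8] rd=3 = dx
  [7:0] imm=84 = #84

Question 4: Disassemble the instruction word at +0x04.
off 0x04: read f0 56 as little → 0x56f0
  top 4b → 0x5 → band [RR]
  [11:8] rd=6 = bp
  [7:4] rs=15 = r15

band r15, bp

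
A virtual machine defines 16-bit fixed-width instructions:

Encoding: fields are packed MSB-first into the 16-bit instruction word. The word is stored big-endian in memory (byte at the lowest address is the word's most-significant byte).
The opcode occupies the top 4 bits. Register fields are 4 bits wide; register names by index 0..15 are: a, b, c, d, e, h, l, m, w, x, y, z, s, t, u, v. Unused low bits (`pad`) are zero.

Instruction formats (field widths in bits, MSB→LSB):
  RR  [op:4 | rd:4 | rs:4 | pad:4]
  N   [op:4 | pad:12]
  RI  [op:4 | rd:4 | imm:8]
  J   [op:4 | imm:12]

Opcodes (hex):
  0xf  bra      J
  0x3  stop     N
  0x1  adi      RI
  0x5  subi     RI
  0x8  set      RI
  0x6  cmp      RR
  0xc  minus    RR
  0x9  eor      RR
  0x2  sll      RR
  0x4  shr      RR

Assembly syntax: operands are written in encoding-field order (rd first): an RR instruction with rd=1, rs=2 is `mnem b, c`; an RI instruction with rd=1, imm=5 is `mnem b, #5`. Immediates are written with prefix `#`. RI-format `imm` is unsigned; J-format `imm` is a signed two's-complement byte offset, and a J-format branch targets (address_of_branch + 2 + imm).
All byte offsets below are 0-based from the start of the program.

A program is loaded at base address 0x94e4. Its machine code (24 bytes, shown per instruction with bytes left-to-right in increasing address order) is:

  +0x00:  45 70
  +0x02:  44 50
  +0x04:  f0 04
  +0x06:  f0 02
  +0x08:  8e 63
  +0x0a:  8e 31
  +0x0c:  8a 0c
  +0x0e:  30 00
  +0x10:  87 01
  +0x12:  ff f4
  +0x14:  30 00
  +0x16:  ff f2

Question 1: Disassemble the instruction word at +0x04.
bra #4

[04] f0 04 → 0xf004
  top 4b → 0xf → bra [J]
  [11:0] imm=4 = #4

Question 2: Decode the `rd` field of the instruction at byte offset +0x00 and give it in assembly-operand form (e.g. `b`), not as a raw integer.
h

[00] 45 70 → 0x4570
  top 4b → 0x4 → shr [RR]
  rd@[11:8]=0x5 ⇒ h
  rs@[7:4]=0x7 ⇒ m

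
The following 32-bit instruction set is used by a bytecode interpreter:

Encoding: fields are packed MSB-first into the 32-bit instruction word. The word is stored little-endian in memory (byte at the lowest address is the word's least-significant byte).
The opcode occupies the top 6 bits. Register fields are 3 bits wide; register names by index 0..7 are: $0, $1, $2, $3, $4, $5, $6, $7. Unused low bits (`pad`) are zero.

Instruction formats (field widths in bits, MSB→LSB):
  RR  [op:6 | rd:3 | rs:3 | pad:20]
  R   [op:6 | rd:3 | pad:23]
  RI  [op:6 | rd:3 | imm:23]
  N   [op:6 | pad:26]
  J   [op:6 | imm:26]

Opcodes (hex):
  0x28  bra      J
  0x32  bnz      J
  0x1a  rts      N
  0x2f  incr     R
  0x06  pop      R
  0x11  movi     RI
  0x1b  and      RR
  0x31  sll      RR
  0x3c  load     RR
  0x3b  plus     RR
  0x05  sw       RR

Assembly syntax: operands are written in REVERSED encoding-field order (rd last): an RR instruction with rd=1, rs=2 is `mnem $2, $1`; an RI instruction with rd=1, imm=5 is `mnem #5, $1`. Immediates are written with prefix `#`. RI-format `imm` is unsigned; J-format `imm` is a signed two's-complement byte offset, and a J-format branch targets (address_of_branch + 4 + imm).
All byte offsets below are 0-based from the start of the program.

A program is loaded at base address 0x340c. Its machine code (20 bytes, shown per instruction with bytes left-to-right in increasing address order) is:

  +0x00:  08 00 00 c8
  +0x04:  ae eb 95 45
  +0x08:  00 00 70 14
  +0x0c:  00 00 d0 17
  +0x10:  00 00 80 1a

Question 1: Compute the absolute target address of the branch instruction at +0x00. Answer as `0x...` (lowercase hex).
0x3418

off 0x00: read 08 00 00 c8 as little → 0xc8000008
  op=0xc8000008>>26=0x32 ⇒ bnz (J)
  imm: (w>>0)&0x3ffffff=0x8 → #8
  target = base 0x340c + off 0x00 + 4 + imm 8 = 0x3418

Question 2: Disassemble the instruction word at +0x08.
[08] 00 00 70 14 → 0x14700000
  opcode bits[31:26]=0x5: sw/RR
  rd@[25:23]=0x0 ⇒ $0
  rs@[22:20]=0x7 ⇒ $7

sw $7, $0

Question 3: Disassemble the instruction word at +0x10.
[10] 00 00 80 1a → 0x1a800000
  opcode bits[31:26]=0x6: pop/R
  [25:23] rd=5 = $5

pop $5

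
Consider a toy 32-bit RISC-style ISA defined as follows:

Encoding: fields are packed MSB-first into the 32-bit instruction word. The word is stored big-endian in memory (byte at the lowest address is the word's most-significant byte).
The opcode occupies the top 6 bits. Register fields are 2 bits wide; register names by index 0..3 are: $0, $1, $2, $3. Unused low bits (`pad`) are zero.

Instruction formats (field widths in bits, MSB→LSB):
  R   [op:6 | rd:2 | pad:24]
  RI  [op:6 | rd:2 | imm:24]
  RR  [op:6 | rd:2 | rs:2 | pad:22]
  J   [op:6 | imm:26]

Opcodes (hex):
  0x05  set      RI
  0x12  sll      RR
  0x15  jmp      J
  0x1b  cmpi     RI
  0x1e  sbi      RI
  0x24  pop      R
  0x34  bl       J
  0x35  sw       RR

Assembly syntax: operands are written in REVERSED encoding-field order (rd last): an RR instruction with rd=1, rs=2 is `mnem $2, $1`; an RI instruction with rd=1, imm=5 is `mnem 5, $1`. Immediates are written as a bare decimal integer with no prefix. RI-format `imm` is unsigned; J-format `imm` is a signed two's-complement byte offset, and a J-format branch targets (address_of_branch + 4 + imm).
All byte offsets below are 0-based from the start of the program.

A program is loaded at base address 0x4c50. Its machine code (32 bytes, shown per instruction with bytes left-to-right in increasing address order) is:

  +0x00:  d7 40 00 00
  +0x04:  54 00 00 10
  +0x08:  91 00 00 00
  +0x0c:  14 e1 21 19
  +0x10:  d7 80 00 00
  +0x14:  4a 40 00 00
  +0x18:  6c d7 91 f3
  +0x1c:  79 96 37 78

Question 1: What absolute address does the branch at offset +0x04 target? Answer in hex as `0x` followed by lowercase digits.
@+04  big-endian(54 00 00 10) = 0x54000010
  top 6b → 0x15 → jmp [J]
  imm: (w>>0)&0x3ffffff=0x10 → 16
  target = base 0x4c50 + off 0x04 + 4 + imm 16 = 0x4c68

0x4c68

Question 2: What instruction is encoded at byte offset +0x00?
sw $1, $3

+0x00: d7 40 00 00 ⇒ word 0xd7400000 (big)
  top 6b → 0x35 → sw [RR]
  rd: (w>>24)&0x3=0x3 → $3
  rs: (w>>22)&0x3=0x1 → $1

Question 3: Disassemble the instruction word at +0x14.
[14] 4a 40 00 00 → 0x4a400000
  top 6b → 0x12 → sll [RR]
  rd: (w>>24)&0x3=0x2 → $2
  rs: (w>>22)&0x3=0x1 → $1

sll $1, $2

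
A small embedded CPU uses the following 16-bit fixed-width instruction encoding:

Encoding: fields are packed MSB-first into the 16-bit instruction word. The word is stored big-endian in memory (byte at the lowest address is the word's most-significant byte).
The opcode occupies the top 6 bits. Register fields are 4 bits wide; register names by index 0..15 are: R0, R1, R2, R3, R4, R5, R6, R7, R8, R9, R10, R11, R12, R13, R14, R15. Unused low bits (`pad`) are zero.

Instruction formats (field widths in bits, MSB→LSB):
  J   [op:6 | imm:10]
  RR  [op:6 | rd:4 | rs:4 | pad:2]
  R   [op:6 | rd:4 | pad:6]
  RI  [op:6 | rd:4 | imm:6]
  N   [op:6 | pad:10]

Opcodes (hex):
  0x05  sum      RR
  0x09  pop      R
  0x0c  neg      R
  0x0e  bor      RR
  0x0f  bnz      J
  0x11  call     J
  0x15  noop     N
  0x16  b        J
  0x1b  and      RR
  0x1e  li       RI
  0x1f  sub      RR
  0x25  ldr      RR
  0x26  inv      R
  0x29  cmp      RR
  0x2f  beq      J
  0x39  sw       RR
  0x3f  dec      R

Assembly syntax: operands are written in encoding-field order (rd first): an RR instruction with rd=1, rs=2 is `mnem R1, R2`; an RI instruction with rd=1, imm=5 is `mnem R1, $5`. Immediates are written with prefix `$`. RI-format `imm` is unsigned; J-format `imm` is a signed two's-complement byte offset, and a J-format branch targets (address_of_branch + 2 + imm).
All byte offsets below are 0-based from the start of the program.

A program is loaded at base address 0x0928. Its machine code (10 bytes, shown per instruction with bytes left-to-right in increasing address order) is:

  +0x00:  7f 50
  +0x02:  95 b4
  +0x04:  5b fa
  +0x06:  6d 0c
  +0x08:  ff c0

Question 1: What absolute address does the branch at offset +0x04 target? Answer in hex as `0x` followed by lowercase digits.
off 0x04: read 5b fa as big → 0x5bfa
  op=0x5bfa>>10=0x16 ⇒ b (J)
  imm: (w>>0)&0x3ff=0x3fa (s10→-6) → $-6
  target = base 0x0928 + off 0x04 + 2 + imm -6 = 0x0928

0x0928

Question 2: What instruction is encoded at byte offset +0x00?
@+00  big-endian(7f 50) = 0x7f50
  op=0x7f50>>10=0x1f ⇒ sub (RR)
  rd@[9:6]=0xd ⇒ R13
  rs@[5:2]=0x4 ⇒ R4

sub R13, R4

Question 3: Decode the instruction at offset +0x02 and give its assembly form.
ldr R6, R13

off 0x02: read 95 b4 as big → 0x95b4
  top 6b → 0x25 → ldr [RR]
  rd@[9:6]=0x6 ⇒ R6
  rs@[5:2]=0xd ⇒ R13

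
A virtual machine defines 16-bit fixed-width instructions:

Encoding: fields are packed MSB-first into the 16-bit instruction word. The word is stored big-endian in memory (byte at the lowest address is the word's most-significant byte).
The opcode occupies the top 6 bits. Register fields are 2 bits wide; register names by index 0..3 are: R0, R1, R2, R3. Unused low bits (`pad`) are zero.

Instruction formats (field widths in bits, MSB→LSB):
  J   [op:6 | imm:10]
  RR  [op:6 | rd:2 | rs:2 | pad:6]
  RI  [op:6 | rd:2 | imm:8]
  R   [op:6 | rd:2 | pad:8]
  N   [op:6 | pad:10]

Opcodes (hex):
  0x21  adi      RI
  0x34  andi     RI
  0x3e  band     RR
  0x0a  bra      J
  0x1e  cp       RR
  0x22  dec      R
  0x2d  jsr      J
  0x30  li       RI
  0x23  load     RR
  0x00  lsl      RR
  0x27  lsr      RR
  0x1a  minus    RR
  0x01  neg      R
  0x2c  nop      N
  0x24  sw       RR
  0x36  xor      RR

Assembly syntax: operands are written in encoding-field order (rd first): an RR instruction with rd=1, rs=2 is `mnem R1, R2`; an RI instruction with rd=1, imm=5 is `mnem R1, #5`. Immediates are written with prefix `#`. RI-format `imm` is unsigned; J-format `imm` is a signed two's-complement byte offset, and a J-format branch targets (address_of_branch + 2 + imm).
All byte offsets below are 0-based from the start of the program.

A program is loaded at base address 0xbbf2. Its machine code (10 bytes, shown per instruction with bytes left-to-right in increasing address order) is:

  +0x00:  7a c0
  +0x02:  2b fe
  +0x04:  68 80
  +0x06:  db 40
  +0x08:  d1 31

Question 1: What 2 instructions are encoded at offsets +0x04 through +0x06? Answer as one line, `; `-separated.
minus R0, R2; xor R3, R1

+0x04: 68 80 ⇒ word 0x6880 (big)
  top 6b → 0x1a → minus [RR]
  rd@[9:8]=0x0 ⇒ R0
  rs@[7:6]=0x2 ⇒ R2
+0x06: db 40 ⇒ word 0xdb40 (big)
  top 6b → 0x36 → xor [RR]
  rd@[9:8]=0x3 ⇒ R3
  rs@[7:6]=0x1 ⇒ R1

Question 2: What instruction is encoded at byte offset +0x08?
andi R1, #49

off 0x08: read d1 31 as big → 0xd131
  top 6b → 0x34 → andi [RI]
  rd@[9:8]=0x1 ⇒ R1
  imm@[7:0]=0x31 ⇒ #49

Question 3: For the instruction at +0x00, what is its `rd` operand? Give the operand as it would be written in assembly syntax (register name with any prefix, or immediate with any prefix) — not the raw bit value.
R2

off 0x00: read 7a c0 as big → 0x7ac0
  op=0x7ac0>>10=0x1e ⇒ cp (RR)
  rd@[9:8]=0x2 ⇒ R2
  rs@[7:6]=0x3 ⇒ R3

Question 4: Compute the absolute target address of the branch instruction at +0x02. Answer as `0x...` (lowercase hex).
[02] 2b fe → 0x2bfe
  op=0x2bfe>>10=0xa ⇒ bra (J)
  [9:0] imm=1022 (s10→-2) = #-2
  target = base 0xbbf2 + off 0x02 + 2 + imm -2 = 0xbbf4

0xbbf4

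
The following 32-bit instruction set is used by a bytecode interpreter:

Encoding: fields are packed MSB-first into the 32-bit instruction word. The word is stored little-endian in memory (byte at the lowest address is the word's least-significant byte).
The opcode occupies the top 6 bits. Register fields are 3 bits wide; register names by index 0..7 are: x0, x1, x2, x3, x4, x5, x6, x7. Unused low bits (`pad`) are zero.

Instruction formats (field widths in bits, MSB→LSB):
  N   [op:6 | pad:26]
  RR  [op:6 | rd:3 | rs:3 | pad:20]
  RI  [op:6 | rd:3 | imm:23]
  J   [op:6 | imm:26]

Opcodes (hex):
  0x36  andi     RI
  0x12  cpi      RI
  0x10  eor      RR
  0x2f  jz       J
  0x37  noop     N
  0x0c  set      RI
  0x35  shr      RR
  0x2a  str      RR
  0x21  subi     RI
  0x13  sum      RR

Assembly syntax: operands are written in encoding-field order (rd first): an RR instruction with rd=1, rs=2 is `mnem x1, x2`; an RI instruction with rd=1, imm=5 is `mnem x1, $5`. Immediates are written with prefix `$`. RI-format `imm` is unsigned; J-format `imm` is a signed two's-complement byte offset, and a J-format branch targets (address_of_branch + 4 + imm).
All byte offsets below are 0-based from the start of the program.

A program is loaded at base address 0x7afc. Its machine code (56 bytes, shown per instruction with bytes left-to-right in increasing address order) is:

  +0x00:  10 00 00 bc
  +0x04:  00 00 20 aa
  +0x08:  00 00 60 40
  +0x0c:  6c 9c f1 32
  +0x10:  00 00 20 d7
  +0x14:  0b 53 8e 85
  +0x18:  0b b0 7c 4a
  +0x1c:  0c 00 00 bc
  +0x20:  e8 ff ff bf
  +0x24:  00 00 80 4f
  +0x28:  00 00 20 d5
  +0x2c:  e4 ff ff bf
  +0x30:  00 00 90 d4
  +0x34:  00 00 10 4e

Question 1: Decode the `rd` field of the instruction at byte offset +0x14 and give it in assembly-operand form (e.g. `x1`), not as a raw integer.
x3

@+14  little-endian(0b 53 8e 85) = 0x858e530b
  opcode bits[31:26]=0x21: subi/RI
  rd: (w>>23)&0x7=0x3 → x3
  imm: (w>>0)&0x7fffff=0xe530b → $938763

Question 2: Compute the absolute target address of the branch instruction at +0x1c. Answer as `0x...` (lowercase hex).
[1c] 0c 00 00 bc → 0xbc00000c
  op=0xbc00000c>>26=0x2f ⇒ jz (J)
  imm@[25:0]=0xc ⇒ $12
  target = base 0x7afc + off 0x1c + 4 + imm 12 = 0x7b28

0x7b28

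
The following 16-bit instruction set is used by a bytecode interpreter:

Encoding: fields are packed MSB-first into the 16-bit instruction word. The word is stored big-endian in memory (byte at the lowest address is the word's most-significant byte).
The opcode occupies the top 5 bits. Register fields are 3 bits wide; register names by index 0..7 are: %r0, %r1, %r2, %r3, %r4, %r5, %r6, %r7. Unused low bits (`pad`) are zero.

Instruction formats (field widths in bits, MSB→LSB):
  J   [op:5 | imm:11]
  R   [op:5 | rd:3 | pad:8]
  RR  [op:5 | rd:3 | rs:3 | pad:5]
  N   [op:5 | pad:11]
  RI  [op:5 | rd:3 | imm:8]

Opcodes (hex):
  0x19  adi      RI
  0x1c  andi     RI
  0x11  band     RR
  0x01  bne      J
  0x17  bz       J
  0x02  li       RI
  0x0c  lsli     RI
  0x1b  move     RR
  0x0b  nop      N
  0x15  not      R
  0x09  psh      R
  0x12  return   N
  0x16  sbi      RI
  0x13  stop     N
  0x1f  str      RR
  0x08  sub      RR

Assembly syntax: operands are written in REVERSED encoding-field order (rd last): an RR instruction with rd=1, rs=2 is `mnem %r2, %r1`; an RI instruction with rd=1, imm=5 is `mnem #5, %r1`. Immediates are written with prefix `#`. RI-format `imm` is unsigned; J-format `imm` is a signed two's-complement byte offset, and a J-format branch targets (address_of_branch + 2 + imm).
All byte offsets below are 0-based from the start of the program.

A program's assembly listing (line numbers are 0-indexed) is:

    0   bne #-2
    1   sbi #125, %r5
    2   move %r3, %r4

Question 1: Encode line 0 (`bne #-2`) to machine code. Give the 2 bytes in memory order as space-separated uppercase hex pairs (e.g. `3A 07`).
0F FE

0. bne fields op=0x1:5|imm=-2:11 → word 0ffeh → 0f fe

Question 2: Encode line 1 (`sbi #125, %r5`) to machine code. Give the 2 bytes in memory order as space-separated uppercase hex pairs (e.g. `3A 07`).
line 1 (sbi): pack op=0x16:5|rd=5:3|imm=125:8 = 0xb57d; big→ b5 7d

B5 7D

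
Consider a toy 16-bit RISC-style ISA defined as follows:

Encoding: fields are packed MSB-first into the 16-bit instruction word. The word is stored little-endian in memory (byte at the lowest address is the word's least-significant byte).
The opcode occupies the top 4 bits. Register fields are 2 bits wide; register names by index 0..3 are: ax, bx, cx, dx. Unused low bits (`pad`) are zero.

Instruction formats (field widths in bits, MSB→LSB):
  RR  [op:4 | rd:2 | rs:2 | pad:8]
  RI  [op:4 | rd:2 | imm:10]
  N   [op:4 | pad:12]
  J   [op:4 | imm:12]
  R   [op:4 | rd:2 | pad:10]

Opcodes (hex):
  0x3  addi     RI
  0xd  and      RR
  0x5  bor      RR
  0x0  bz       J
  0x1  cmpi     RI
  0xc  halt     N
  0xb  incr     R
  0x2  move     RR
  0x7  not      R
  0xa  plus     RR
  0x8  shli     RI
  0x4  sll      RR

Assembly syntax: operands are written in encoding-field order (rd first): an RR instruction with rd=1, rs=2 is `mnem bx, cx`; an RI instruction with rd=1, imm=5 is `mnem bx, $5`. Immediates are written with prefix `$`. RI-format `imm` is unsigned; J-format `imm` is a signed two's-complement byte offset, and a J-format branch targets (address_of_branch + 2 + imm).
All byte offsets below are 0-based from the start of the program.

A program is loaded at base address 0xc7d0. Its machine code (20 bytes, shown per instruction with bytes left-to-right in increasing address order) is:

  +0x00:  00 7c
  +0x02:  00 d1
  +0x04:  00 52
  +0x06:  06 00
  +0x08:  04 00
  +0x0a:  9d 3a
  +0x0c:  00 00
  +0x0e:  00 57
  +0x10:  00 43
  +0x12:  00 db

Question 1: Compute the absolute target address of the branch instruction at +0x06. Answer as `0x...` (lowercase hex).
+0x06: 06 00 ⇒ word 0x0006 (little)
  op=0x0006>>12=0x0 ⇒ bz (J)
  imm: (w>>0)&0xfff=0x6 → $6
  target = base 0xc7d0 + off 0x06 + 2 + imm 6 = 0xc7de

0xc7de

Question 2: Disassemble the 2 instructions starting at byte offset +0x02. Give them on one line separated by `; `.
and ax, bx; bor ax, cx

+0x02: 00 d1 ⇒ word 0xd100 (little)
  opcode bits[15:12]=0xd: and/RR
  rd: (w>>10)&0x3=0x0 → ax
  rs: (w>>8)&0x3=0x1 → bx
+0x04: 00 52 ⇒ word 0x5200 (little)
  opcode bits[15:12]=0x5: bor/RR
  rd: (w>>10)&0x3=0x0 → ax
  rs: (w>>8)&0x3=0x2 → cx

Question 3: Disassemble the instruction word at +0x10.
sll ax, dx

off 0x10: read 00 43 as little → 0x4300
  opcode bits[15:12]=0x4: sll/RR
  [11:10] rd=0 = ax
  [9:8] rs=3 = dx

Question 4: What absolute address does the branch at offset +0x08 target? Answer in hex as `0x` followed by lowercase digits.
off 0x08: read 04 00 as little → 0x0004
  top 4b → 0x0 → bz [J]
  [11:0] imm=4 = $4
  target = base 0xc7d0 + off 0x08 + 2 + imm 4 = 0xc7de

0xc7de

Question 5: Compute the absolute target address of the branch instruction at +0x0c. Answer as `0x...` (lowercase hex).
0xc7de

+0x0c: 00 00 ⇒ word 0x0000 (little)
  opcode bits[15:12]=0x0: bz/J
  imm@[11:0]=0x0 ⇒ $0
  target = base 0xc7d0 + off 0x0c + 2 + imm 0 = 0xc7de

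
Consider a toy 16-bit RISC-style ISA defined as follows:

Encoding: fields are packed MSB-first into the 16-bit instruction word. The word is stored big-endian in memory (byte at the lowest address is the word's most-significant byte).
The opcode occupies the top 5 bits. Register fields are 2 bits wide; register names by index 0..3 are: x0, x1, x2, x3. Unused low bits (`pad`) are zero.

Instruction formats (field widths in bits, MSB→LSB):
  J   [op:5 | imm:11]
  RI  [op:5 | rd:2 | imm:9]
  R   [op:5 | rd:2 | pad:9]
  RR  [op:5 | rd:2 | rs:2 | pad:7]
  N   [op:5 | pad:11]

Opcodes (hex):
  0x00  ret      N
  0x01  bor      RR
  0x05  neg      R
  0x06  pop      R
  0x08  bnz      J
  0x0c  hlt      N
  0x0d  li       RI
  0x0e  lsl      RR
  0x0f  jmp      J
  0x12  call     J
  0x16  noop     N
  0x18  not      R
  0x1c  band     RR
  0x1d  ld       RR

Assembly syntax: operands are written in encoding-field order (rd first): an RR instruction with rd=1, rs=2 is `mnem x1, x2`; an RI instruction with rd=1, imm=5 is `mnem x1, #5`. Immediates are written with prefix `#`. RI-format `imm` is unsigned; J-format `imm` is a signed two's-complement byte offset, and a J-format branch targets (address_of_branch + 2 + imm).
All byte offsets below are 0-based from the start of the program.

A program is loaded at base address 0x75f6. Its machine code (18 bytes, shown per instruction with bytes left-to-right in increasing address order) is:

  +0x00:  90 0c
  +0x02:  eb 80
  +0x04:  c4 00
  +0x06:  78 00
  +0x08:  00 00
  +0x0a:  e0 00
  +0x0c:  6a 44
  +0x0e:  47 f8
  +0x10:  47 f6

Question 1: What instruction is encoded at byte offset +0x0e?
bnz #-8

+0x0e: 47 f8 ⇒ word 0x47f8 (big)
  op=0x47f8>>11=0x8 ⇒ bnz (J)
  imm: (w>>0)&0x7ff=0x7f8 (s11→-8) → #-8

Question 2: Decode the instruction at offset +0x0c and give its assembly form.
li x1, #68

@+0c  big-endian(6a 44) = 0x6a44
  top 5b → 0xd → li [RI]
  [10:9] rd=1 = x1
  [8:0] imm=68 = #68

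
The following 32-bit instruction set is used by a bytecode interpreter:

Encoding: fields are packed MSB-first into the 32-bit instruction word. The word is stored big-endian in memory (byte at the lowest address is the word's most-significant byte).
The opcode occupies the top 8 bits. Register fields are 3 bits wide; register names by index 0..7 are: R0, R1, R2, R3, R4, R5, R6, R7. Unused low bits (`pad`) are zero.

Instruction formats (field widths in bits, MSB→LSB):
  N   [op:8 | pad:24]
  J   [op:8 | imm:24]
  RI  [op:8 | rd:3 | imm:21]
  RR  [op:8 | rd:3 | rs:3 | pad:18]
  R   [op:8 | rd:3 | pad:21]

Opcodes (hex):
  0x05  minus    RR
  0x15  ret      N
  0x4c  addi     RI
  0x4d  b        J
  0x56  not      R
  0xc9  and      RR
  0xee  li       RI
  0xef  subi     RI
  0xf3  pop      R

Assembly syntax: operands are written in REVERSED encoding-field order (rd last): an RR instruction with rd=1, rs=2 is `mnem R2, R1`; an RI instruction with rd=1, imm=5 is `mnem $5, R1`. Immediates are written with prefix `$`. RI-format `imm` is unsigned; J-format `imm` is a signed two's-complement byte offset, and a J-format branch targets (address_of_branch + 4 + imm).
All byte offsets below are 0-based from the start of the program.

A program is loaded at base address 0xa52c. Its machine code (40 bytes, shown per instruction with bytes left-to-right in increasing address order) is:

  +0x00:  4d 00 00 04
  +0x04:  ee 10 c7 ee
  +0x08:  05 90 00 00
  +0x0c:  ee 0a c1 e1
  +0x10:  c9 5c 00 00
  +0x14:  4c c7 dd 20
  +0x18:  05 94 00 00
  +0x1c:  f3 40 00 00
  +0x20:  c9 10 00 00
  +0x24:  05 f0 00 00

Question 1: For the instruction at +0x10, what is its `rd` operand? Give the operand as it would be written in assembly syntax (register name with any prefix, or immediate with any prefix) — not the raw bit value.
off 0x10: read c9 5c 00 00 as big → 0xc95c0000
  opcode bits[31:24]=0xc9: and/RR
  rd@[23:21]=0x2 ⇒ R2
  rs@[20:18]=0x7 ⇒ R7

R2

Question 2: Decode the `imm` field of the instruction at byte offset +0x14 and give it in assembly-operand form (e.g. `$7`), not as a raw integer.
@+14  big-endian(4c c7 dd 20) = 0x4cc7dd20
  opcode bits[31:24]=0x4c: addi/RI
  rd: (w>>21)&0x7=0x6 → R6
  imm: (w>>0)&0x1fffff=0x7dd20 → $515360

$515360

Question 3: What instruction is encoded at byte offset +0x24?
minus R4, R7

off 0x24: read 05 f0 00 00 as big → 0x05f00000
  op=0x05f00000>>24=0x5 ⇒ minus (RR)
  rd: (w>>21)&0x7=0x7 → R7
  rs: (w>>18)&0x7=0x4 → R4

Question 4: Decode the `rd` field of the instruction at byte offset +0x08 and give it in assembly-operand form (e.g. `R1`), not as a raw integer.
R4

+0x08: 05 90 00 00 ⇒ word 0x05900000 (big)
  op=0x05900000>>24=0x5 ⇒ minus (RR)
  rd: (w>>21)&0x7=0x4 → R4
  rs: (w>>18)&0x7=0x4 → R4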